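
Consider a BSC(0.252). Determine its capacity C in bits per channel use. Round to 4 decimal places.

0.1856 bits

Binary symmetric channel: C = 1 − h₂(ε) where h₂ is the binary entropy function.
h₂(0.252) = −0.252·log₂0.252 − 0.748·log₂0.748 = 0.8144.
C = 1 − 0.8144 = 0.1856 bits per channel use.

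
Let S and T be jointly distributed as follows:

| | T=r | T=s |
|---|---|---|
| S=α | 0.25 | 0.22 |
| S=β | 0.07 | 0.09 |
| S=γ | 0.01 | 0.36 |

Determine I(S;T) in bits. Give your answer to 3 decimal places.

Marginals: p(S) = (0.4700, 0.1600, 0.3700), p(T) = (0.3300, 0.6700).
I(S;T) = Σ p(x,y)·log₂[p(x,y)/(p(x)p(y))].
  (α,r): 0.25·log₂(1.6119) = 0.1722
  (α,s): 0.22·log₂(0.6986) = -0.1138
  (β,r): 0.07·log₂(1.3258) = 0.0285
  (β,s): 0.09·log₂(0.8396) = -0.0227
  (γ,r): 0.01·log₂(0.0819) = -0.0361
  (γ,s): 0.36·log₂(1.4522) = 0.1938
Sum = 0.222 bits.

0.222 bits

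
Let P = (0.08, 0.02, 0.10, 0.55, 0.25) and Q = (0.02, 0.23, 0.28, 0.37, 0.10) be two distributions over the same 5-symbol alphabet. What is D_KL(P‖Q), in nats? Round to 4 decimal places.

D(P‖Q) = Σ p·ln(p/q).
  0.08·ln(0.08/0.02) = 0.11090
  0.02·ln(0.02/0.23) = -0.04885
  0.10·ln(0.10/0.28) = -0.10296
  0.55·ln(0.55/0.37) = 0.21803
  0.25·ln(0.25/0.10) = 0.22907
D(P‖Q) = 0.4062 nats.

0.4062 nats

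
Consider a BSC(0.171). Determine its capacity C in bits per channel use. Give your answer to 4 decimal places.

0.3400 bits

Binary symmetric channel: C = 1 − h₂(ε) where h₂ is the binary entropy function.
h₂(0.171) = −0.171·log₂0.171 − 0.829·log₂0.829 = 0.6600.
C = 1 − 0.6600 = 0.3400 bits per channel use.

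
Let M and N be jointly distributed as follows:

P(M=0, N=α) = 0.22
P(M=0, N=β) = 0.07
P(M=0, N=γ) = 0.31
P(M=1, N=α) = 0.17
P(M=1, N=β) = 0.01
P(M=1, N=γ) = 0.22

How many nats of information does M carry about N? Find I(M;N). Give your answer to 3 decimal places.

Marginals: p(M) = (0.6000, 0.4000), p(N) = (0.3900, 0.0800, 0.5300).
I(M;N) = Σ p(x,y)·ln[p(x,y)/(p(x)p(y))].
  (0,α): 0.22·ln(0.9402) = -0.0136
  (0,β): 0.07·ln(1.4583) = 0.0264
  (0,γ): 0.31·ln(0.9748) = -0.0079
  (1,α): 0.17·ln(1.0897) = 0.0146
  (1,β): 0.01·ln(0.3125) = -0.0116
  (1,γ): 0.22·ln(1.0377) = 0.0081
Sum = 0.016 nats.

0.016 nats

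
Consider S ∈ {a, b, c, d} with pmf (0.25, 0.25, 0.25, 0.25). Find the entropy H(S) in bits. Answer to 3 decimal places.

2.000 bits

H(S) = −Σ p·log₂ p.
  −(0.25)·log₂(0.25) = 0.5000
  −(0.25)·log₂(0.25) = 0.5000
  −(0.25)·log₂(0.25) = 0.5000
  −(0.25)·log₂(0.25) = 0.5000
Sum: 0.5000 + 0.5000 + 0.5000 + 0.5000 = 2.000 bits.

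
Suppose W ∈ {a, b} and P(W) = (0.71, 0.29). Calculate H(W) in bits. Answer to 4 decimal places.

0.8687 bits

H(W) = −Σ p·log₂ p.
  −(0.71)·log₂(0.71) = 0.35082
  −(0.29)·log₂(0.29) = 0.51790
Sum: 0.35082 + 0.51790 = 0.8687 bits.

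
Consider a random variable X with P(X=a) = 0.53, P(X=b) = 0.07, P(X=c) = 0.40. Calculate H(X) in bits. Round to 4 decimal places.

1.2828 bits

H(X) = −Σ p·log₂ p.
  −(0.53)·log₂(0.53) = 0.48545
  −(0.07)·log₂(0.07) = 0.26856
  −(0.40)·log₂(0.40) = 0.52877
Sum: 0.48545 + 0.26856 + 0.52877 = 1.2828 bits.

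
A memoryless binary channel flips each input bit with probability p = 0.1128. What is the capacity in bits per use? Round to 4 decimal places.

0.4917 bits

Binary symmetric channel: C = 1 − h₂(ε) where h₂ is the binary entropy function.
h₂(0.1128) = −0.1128·log₂0.1128 − 0.8872·log₂0.8872 = 0.5083.
C = 1 − 0.5083 = 0.4917 bits per channel use.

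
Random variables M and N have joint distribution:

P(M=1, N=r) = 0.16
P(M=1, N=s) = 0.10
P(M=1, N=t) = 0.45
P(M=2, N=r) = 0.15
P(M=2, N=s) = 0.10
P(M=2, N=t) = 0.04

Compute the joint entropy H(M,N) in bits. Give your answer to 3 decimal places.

H(M,N) = −Σ p(x,y)·log₂ p(x,y) over all 6 cells.
  cell (1,r): −0.16·log₂0.16 = 0.4230
  cell (1,s): −0.10·log₂0.10 = 0.3322
  cell (1,t): −0.45·log₂0.45 = 0.5184
  cell (2,r): −0.15·log₂0.15 = 0.4105
  cell (2,s): −0.10·log₂0.10 = 0.3322
  cell (2,t): −0.04·log₂0.04 = 0.1858
Sum = 2.202 bits.

2.202 bits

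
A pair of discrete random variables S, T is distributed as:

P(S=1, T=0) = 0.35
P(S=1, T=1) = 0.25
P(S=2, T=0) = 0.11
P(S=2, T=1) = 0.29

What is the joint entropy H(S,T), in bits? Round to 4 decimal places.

H(S,T) = −Σ p(x,y)·log₂ p(x,y) over all 4 cells.
  cell (1,0): −0.35·log₂0.35 = 0.53010
  cell (1,1): −0.25·log₂0.25 = 0.50000
  cell (2,0): −0.11·log₂0.11 = 0.35029
  cell (2,1): −0.29·log₂0.29 = 0.51790
Sum = 1.8983 bits.

1.8983 bits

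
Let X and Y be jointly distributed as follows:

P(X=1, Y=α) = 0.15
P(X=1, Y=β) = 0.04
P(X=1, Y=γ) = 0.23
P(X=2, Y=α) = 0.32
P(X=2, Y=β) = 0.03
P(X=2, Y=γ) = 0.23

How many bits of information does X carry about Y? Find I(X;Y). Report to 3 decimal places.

Marginals: p(X) = (0.4200, 0.5800), p(Y) = (0.4700, 0.0700, 0.4600).
I(X;Y) = Σ p(x,y)·log₂[p(x,y)/(p(x)p(y))].
  (1,α): 0.15·log₂(0.7599) = -0.0594
  (1,β): 0.04·log₂(1.3605) = 0.0178
  (1,γ): 0.23·log₂(1.1905) = 0.0579
  (2,α): 0.32·log₂(1.1739) = 0.0740
  (2,β): 0.03·log₂(0.7389) = -0.0131
  (2,γ): 0.23·log₂(0.8621) = -0.0492
Sum = 0.028 bits.

0.028 bits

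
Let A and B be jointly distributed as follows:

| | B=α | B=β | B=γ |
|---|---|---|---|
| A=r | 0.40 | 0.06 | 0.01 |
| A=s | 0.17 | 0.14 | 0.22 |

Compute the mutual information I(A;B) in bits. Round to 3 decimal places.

Marginals: p(A) = (0.4700, 0.5300), p(B) = (0.5700, 0.2000, 0.2300).
I(A;B) = Σ p(x,y)·log₂[p(x,y)/(p(x)p(y))].
  (r,α): 0.40·log₂(1.4931) = 0.2313
  (r,β): 0.06·log₂(0.6383) = -0.0389
  (r,γ): 0.01·log₂(0.0925) = -0.0343
  (s,α): 0.17·log₂(0.5627) = -0.1410
  (s,β): 0.14·log₂(1.3208) = 0.0562
  (s,γ): 0.22·log₂(1.8048) = 0.1874
Sum = 0.261 bits.

0.261 bits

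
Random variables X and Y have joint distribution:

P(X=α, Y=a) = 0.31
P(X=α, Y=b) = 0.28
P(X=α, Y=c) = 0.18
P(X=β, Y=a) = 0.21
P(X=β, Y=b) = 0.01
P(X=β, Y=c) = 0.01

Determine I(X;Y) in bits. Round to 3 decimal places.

0.153 bits

Marginals: p(X) = (0.7700, 0.2300), p(Y) = (0.5200, 0.2900, 0.1900).
I(X;Y) = Σ p(x,y)·log₂[p(x,y)/(p(x)p(y))].
  (α,a): 0.31·log₂(0.7742) = -0.1144
  (α,b): 0.28·log₂(1.2539) = 0.0914
  (α,c): 0.18·log₂(1.2303) = 0.0538
  (β,a): 0.21·log₂(1.7559) = 0.1706
  (β,b): 0.01·log₂(0.1499) = -0.0274
  (β,c): 0.01·log₂(0.2288) = -0.0213
Sum = 0.153 bits.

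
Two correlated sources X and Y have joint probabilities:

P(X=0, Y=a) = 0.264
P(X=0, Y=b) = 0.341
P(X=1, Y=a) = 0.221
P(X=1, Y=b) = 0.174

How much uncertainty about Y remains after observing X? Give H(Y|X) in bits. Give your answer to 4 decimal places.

0.9889 bits

Marginals: p(X) = (0.6050, 0.3950), p(Y) = (0.4850, 0.5150).
H(Y|X) = Σ p(X) · H(Y|X=·).
  X=0: p=0.6050, H(Y|X=0) = 0.9883
  X=1: p=0.3950, H(Y|X=1) = 0.9898
Weighted sum = 0.9889 bits.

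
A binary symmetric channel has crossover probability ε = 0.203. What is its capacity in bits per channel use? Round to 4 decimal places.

Binary symmetric channel: C = 1 − h₂(ε) where h₂ is the binary entropy function.
h₂(0.203) = −0.203·log₂0.203 − 0.797·log₂0.797 = 0.7279.
C = 1 − 0.7279 = 0.2721 bits per channel use.

0.2721 bits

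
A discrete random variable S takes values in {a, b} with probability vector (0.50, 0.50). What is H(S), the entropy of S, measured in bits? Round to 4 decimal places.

H(S) = −Σ p·log₂ p.
  −(0.50)·log₂(0.50) = 0.50000
  −(0.50)·log₂(0.50) = 0.50000
Sum: 0.50000 + 0.50000 = 1.0000 bits.

1.0000 bits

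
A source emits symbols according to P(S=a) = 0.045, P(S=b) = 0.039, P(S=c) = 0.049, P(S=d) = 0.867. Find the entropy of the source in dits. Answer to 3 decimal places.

0.233 dits

H(S) = −Σ p·log₁₀ p.
  −(0.045)·log₁₀(0.045) = 0.0606
  −(0.039)·log₁₀(0.039) = 0.0549
  −(0.049)·log₁₀(0.049) = 0.0642
  −(0.867)·log₁₀(0.867) = 0.0537
Sum: 0.0606 + 0.0549 + 0.0642 + 0.0537 = 0.233 dits.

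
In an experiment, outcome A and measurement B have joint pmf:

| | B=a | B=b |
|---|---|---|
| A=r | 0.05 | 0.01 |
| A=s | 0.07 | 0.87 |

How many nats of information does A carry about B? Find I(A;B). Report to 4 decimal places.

0.0907 nats

Marginals: p(A) = (0.0600, 0.9400), p(B) = (0.1200, 0.8800).
I(A;B) = Σ p(x,y)·ln[p(x,y)/(p(x)p(y))].
  (r,a): 0.05·ln(6.9444) = 0.09690
  (r,b): 0.01·ln(0.1894) = -0.01664
  (s,a): 0.07·ln(0.6206) = -0.03340
  (s,b): 0.87·ln(1.0517) = 0.04389
Sum = 0.0907 nats.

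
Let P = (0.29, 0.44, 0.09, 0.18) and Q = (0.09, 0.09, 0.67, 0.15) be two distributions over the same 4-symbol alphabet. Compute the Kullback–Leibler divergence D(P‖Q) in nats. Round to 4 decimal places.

D(P‖Q) = Σ p·ln(p/q).
  0.29·ln(0.29/0.09) = 0.33932
  0.44·ln(0.44/0.09) = 0.69826
  0.09·ln(0.09/0.67) = -0.18067
  0.18·ln(0.18/0.15) = 0.03282
D(P‖Q) = 0.8897 nats.

0.8897 nats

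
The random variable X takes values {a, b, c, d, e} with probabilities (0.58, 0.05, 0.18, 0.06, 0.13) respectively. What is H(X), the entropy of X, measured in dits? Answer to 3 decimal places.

0.525 dits

H(X) = −Σ p·log₁₀ p.
  −(0.58)·log₁₀(0.58) = 0.1372
  −(0.05)·log₁₀(0.05) = 0.0651
  −(0.18)·log₁₀(0.18) = 0.1341
  −(0.06)·log₁₀(0.06) = 0.0733
  −(0.13)·log₁₀(0.13) = 0.1152
Sum: 0.1372 + 0.0651 + 0.1341 + 0.0733 + 0.1152 = 0.525 dits.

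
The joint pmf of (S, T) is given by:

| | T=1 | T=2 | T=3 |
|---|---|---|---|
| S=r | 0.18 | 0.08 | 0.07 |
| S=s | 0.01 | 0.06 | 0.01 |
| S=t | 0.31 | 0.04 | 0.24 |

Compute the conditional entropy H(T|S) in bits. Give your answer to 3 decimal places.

1.317 bits

Chain rule: H(T|S) = H(S,T) − H(S).
Marginals: p(S) = (0.3300, 0.0800, 0.5900), p(T) = (0.5000, 0.1800, 0.3200).
H(S,T) = 2.5855 bits; H(S) = 1.2684 bits.
H(T|S) = 2.5855 − 1.2684 = 1.317 bits.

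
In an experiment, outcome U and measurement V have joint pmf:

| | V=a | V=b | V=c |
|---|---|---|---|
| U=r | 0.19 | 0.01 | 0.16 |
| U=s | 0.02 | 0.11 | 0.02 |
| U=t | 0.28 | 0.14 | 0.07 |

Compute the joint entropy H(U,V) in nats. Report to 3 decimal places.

1.872 nats

H(U,V) = −Σ p(x,y)·ln p(x,y) over all 9 cells.
  cell (r,a): −0.19·ln0.19 = 0.3155
  cell (r,b): −0.01·ln0.01 = 0.0461
  cell (r,c): −0.16·ln0.16 = 0.2932
  cell (s,a): −0.02·ln0.02 = 0.0782
  cell (s,b): −0.11·ln0.11 = 0.2428
  cell (s,c): −0.02·ln0.02 = 0.0782
  cell (t,a): −0.28·ln0.28 = 0.3564
  cell (t,b): −0.14·ln0.14 = 0.2753
  cell (t,c): −0.07·ln0.07 = 0.1861
Sum = 1.872 nats.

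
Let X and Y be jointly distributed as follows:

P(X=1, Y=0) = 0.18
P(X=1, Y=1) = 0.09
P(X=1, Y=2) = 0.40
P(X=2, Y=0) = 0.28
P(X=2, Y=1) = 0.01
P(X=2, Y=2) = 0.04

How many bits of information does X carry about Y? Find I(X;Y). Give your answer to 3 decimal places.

Marginals: p(X) = (0.6700, 0.3300), p(Y) = (0.4600, 0.1000, 0.4400).
I(X;Y) = Σ p(x,y)·log₂[p(x,y)/(p(x)p(y))].
  (1,0): 0.18·log₂(0.5840) = -0.1397
  (1,1): 0.09·log₂(1.3433) = 0.0383
  (1,2): 0.40·log₂(1.3569) = 0.1761
  (2,0): 0.28·log₂(1.8445) = 0.2473
  (2,1): 0.01·log₂(0.3030) = -0.0172
  (2,2): 0.04·log₂(0.2755) = -0.0744
Sum = 0.230 bits.

0.230 bits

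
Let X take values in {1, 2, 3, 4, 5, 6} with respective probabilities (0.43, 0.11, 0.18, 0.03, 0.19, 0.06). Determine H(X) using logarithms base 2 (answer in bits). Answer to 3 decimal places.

2.170 bits

H(X) = −Σ p·log₂ p.
  −(0.43)·log₂(0.43) = 0.5236
  −(0.11)·log₂(0.11) = 0.3503
  −(0.18)·log₂(0.18) = 0.4453
  −(0.03)·log₂(0.03) = 0.1518
  −(0.19)·log₂(0.19) = 0.4552
  −(0.06)·log₂(0.06) = 0.2435
Sum: 0.5236 + 0.3503 + 0.4453 + 0.1518 + 0.4552 + 0.2435 = 2.170 bits.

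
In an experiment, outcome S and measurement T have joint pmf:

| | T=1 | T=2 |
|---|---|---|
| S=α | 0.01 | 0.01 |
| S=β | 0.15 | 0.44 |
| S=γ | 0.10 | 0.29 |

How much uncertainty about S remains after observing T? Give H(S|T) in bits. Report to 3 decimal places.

1.088 bits

Chain rule: H(S|T) = H(S,T) − H(T).
Marginals: p(S) = (0.0200, 0.5900, 0.3900), p(T) = (0.2600, 0.7400).
H(S,T) = 1.9147 bits; H(T) = 0.8267 bits.
H(S|T) = 1.9147 − 0.8267 = 1.088 bits.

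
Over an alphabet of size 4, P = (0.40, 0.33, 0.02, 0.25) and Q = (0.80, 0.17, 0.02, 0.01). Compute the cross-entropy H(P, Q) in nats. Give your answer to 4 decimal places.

H(P,Q) = −Σ p·ln q.
  −0.40·ln(0.80) = 0.08926
  −0.33·ln(0.17) = 0.58475
  −0.02·ln(0.02) = 0.07824
  −0.25·ln(0.01) = 1.15129
H(P,Q) = 1.9035 nats.

1.9035 nats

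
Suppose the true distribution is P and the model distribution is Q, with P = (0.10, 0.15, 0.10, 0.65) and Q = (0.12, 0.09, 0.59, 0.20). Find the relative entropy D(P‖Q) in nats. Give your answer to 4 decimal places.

0.6470 nats

D(P‖Q) = Σ p·ln(p/q).
  0.10·ln(0.10/0.12) = -0.01823
  0.15·ln(0.15/0.09) = 0.07662
  0.10·ln(0.10/0.59) = -0.17750
  0.65·ln(0.65/0.20) = 0.76613
D(P‖Q) = 0.6470 nats.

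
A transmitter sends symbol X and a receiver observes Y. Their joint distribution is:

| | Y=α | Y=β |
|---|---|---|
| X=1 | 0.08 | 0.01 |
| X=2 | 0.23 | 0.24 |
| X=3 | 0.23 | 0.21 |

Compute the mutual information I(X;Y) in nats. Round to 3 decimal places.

Marginals: p(X) = (0.0900, 0.4700, 0.4400), p(Y) = (0.5400, 0.4600).
I(X;Y) = H(X) + H(Y) − H(X,Y).
H(X) = 0.9328, H(Y) = 0.6899, H(X,Y) = 1.5944.
I(X;Y) = 0.9328 + 0.6899 − 1.5944 = 0.028 nats.

0.028 nats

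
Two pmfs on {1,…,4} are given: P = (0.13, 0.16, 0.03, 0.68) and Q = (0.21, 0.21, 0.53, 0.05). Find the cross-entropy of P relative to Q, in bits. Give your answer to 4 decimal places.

3.6193 bits

H(P,Q) = −Σ p·log₂ q.
  −0.13·log₂(0.21) = 0.29270
  −0.16·log₂(0.21) = 0.36025
  −0.03·log₂(0.53) = 0.02748
  −0.68·log₂(0.05) = 2.93891
H(P,Q) = 3.6193 bits.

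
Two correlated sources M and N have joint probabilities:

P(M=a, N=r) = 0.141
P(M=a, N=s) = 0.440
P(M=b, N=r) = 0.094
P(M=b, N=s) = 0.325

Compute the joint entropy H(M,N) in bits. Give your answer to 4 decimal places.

1.7673 bits

H(M,N) = −Σ p(x,y)·log₂ p(x,y) over all 4 cells.
  cell (a,r): −0.141·log₂0.141 = 0.39850
  cell (a,s): −0.440·log₂0.440 = 0.52115
  cell (b,r): −0.094·log₂0.094 = 0.32065
  cell (b,s): −0.325·log₂0.325 = 0.52698
Sum = 1.7673 bits.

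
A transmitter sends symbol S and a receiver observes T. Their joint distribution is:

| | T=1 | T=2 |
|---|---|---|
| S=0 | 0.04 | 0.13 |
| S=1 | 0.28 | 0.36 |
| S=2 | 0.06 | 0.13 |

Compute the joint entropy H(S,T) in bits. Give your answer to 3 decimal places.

2.239 bits

H(S,T) = −Σ p(x,y)·log₂ p(x,y) over all 6 cells.
  cell (0,1): −0.04·log₂0.04 = 0.1858
  cell (0,2): −0.13·log₂0.13 = 0.3826
  cell (1,1): −0.28·log₂0.28 = 0.5142
  cell (1,2): −0.36·log₂0.36 = 0.5306
  cell (2,1): −0.06·log₂0.06 = 0.2435
  cell (2,2): −0.13·log₂0.13 = 0.3826
Sum = 2.239 bits.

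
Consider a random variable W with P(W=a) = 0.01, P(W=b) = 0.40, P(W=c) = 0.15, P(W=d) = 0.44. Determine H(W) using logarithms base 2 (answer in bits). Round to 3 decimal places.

H(W) = −Σ p·log₂ p.
  −(0.01)·log₂(0.01) = 0.0664
  −(0.40)·log₂(0.40) = 0.5288
  −(0.15)·log₂(0.15) = 0.4105
  −(0.44)·log₂(0.44) = 0.5211
Sum: 0.0664 + 0.5288 + 0.4105 + 0.5211 = 1.527 bits.

1.527 bits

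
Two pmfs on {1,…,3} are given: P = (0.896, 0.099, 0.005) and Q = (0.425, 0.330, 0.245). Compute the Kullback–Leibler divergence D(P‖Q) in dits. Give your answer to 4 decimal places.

0.2300 dits

D(P‖Q) = Σ p·log₁₀(p/q).
  0.896·log₁₀(0.896/0.425) = 0.29023
  0.099·log₁₀(0.099/0.330) = -0.05176
  0.005·log₁₀(0.005/0.245) = -0.00845
D(P‖Q) = 0.2300 dits.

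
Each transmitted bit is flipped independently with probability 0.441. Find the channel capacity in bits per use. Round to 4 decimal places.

0.0101 bits

Binary symmetric channel: C = 1 − h₂(ε) where h₂ is the binary entropy function.
h₂(0.441) = −0.441·log₂0.441 − 0.559·log₂0.559 = 0.9899.
C = 1 − 0.9899 = 0.0101 bits per channel use.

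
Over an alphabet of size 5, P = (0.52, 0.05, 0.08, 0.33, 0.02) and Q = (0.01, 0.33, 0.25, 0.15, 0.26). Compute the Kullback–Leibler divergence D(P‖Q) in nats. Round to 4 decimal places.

D(P‖Q) = Σ p·ln(p/q).
  0.52·ln(0.52/0.01) = 2.05465
  0.05·ln(0.05/0.33) = -0.09435
  0.08·ln(0.08/0.25) = -0.09115
  0.33·ln(0.33/0.15) = 0.26019
  0.02·ln(0.02/0.26) = -0.05130
D(P‖Q) = 2.0780 nats.

2.0780 nats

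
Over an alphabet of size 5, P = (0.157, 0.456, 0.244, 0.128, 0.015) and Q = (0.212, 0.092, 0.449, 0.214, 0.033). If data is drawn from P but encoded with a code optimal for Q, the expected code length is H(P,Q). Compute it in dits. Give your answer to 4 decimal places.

0.7711 dits

H(P,Q) = −Σ p·log₁₀ q.
  −0.157·log₁₀(0.212) = 0.10577
  −0.456·log₁₀(0.092) = 0.47251
  −0.244·log₁₀(0.449) = 0.08485
  −0.128·log₁₀(0.214) = 0.08571
  −0.015·log₁₀(0.033) = 0.02222
H(P,Q) = 0.7711 dits.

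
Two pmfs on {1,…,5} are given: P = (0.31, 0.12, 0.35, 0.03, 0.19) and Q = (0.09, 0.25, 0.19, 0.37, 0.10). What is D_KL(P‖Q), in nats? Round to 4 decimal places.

D(P‖Q) = Σ p·ln(p/q).
  0.31·ln(0.31/0.09) = 0.38340
  0.12·ln(0.12/0.25) = -0.08808
  0.35·ln(0.35/0.19) = 0.21382
  0.03·ln(0.03/0.37) = -0.07537
  0.19·ln(0.19/0.10) = 0.12195
D(P‖Q) = 0.5557 nats.

0.5557 nats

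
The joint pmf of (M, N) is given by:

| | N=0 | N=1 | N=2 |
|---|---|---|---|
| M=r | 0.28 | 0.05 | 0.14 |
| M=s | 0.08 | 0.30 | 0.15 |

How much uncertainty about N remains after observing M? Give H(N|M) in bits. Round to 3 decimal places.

1.353 bits

Marginals: p(M) = (0.4700, 0.5300), p(N) = (0.3600, 0.3500, 0.2900).
H(N|M) = Σ p(M) · H(N|M=·).
  M=r: p=0.4700, H(N|M=r) = 1.3095
  M=s: p=0.5300, H(N|M=s) = 1.3919
Weighted sum = 1.353 bits.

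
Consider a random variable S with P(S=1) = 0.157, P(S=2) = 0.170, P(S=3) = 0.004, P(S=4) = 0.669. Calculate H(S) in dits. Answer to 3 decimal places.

H(S) = −Σ p·log₁₀ p.
  −(0.157)·log₁₀(0.157) = 0.1262
  −(0.170)·log₁₀(0.170) = 0.1308
  −(0.004)·log₁₀(0.004) = 0.0096
  −(0.669)·log₁₀(0.669) = 0.1168
Sum: 0.1262 + 0.1308 + 0.0096 + 0.1168 = 0.383 dits.

0.383 dits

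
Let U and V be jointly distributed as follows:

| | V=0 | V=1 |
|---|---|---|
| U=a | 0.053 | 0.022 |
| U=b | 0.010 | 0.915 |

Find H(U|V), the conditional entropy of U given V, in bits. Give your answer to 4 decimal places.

0.1902 bits

Chain rule: H(U|V) = H(U,V) − H(V).
Marginals: p(U) = (0.0750, 0.9250), p(V) = (0.0630, 0.9370).
H(U,V) = 0.5294 bits; H(V) = 0.3392 bits.
H(U|V) = 0.5294 − 0.3392 = 0.1902 bits.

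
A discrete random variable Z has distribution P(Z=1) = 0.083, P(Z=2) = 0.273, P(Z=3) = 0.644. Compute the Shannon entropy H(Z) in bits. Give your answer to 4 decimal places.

1.2182 bits

H(Z) = −Σ p·log₂ p.
  −(0.083)·log₂(0.083) = 0.29803
  −(0.273)·log₂(0.273) = 0.51134
  −(0.644)·log₂(0.644) = 0.40885
Sum: 0.29803 + 0.51134 + 0.40885 = 1.2182 bits.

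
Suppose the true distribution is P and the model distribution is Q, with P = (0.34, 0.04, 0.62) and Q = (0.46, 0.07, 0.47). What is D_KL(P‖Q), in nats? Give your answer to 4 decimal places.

0.0466 nats

D(P‖Q) = Σ p·ln(p/q).
  0.34·ln(0.34/0.46) = -0.10278
  0.04·ln(0.04/0.07) = -0.02238
  0.62·ln(0.62/0.47) = 0.17173
D(P‖Q) = 0.0466 nats.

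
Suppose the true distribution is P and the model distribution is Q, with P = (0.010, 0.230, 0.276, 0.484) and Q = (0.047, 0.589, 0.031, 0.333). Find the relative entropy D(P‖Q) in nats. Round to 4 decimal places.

D(P‖Q) = Σ p·ln(p/q).
  0.010·ln(0.010/0.047) = -0.01548
  0.230·ln(0.230/0.589) = -0.21628
  0.276·ln(0.276/0.031) = 0.60345
  0.484·ln(0.484/0.333) = 0.18099
D(P‖Q) = 0.5527 nats.

0.5527 nats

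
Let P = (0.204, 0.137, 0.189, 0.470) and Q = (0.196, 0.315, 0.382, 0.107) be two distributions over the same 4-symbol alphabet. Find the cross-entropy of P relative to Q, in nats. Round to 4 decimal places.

H(P,Q) = −Σ p·ln q.
  −0.204·ln(0.196) = 0.33245
  −0.137·ln(0.315) = 0.15826
  −0.189·ln(0.382) = 0.18188
  −0.470·ln(0.107) = 1.05042
H(P,Q) = 1.7230 nats.

1.7230 nats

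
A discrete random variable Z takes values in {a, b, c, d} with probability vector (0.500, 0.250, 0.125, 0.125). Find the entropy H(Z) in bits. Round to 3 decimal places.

1.750 bits

H(Z) = −Σ p·log₂ p.
  −(0.500)·log₂(0.500) = 0.5000
  −(0.250)·log₂(0.250) = 0.5000
  −(0.125)·log₂(0.125) = 0.3750
  −(0.125)·log₂(0.125) = 0.3750
Sum: 0.5000 + 0.5000 + 0.3750 + 0.3750 = 1.750 bits.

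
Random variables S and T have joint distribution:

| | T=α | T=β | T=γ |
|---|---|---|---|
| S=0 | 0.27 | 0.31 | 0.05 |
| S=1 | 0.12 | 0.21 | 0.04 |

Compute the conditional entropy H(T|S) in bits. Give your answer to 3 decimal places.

1.325 bits

Chain rule: H(T|S) = H(S,T) − H(S).
Marginals: p(S) = (0.6300, 0.3700), p(T) = (0.3900, 0.5200, 0.0900).
H(S,T) = 2.2756 bits; H(S) = 0.9507 bits.
H(T|S) = 2.2756 − 0.9507 = 1.325 bits.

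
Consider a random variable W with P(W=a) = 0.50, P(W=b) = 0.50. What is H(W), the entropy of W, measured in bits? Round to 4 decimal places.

1.0000 bits

H(W) = −Σ p·log₂ p.
  −(0.50)·log₂(0.50) = 0.50000
  −(0.50)·log₂(0.50) = 0.50000
Sum: 0.50000 + 0.50000 = 1.0000 bits.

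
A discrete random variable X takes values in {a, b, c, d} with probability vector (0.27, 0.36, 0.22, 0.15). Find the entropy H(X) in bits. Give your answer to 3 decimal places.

H(X) = −Σ p·log₂ p.
  −(0.27)·log₂(0.27) = 0.5100
  −(0.36)·log₂(0.36) = 0.5306
  −(0.22)·log₂(0.22) = 0.4806
  −(0.15)·log₂(0.15) = 0.4105
Sum: 0.5100 + 0.5306 + 0.4806 + 0.4105 = 1.932 bits.

1.932 bits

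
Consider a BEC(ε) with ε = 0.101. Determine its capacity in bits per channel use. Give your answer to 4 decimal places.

0.8990 bits

Binary erasure channel: capacity C = 1 − ε.
C = 1 − 0.101 = 0.8990 bits per channel use.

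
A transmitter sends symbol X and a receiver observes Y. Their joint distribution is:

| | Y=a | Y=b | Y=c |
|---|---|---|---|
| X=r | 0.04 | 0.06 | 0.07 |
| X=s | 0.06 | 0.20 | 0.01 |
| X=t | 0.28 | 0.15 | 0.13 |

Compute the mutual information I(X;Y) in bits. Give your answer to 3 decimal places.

0.164 bits

Marginals: p(X) = (0.1700, 0.2700, 0.5600), p(Y) = (0.3800, 0.4100, 0.2100).
I(X;Y) = H(X) + H(Y) − H(X,Y).
H(X) = 1.4130, H(Y) = 1.5307, H(X,Y) = 2.7796.
I(X;Y) = 1.4130 + 1.5307 − 2.7796 = 0.164 bits.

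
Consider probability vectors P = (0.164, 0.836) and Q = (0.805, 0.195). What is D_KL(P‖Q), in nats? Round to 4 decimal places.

D(P‖Q) = Σ p·ln(p/q).
  0.164·ln(0.164/0.805) = -0.26092
  0.836·ln(0.836/0.195) = 1.21691
D(P‖Q) = 0.9560 nats.

0.9560 nats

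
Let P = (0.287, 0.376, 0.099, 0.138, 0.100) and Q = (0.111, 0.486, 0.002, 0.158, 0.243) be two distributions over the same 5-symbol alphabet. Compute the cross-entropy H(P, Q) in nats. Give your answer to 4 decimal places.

1.9135 nats

H(P,Q) = −Σ p·ln q.
  −0.287·ln(0.111) = 0.63089
  −0.376·ln(0.486) = 0.27130
  −0.099·ln(0.002) = 0.61525
  −0.138·ln(0.158) = 0.25463
  −0.100·ln(0.243) = 0.14147
H(P,Q) = 1.9135 nats.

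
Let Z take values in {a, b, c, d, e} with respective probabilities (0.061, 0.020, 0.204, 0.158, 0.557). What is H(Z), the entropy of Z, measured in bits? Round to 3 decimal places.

H(Z) = −Σ p·log₂ p.
  −(0.061)·log₂(0.061) = 0.2461
  −(0.020)·log₂(0.020) = 0.1129
  −(0.204)·log₂(0.204) = 0.4678
  −(0.158)·log₂(0.158) = 0.4206
  −(0.557)·log₂(0.557) = 0.4702
Sum: 0.2461 + 0.1129 + 0.4678 + 0.4206 + 0.4702 = 1.718 bits.

1.718 bits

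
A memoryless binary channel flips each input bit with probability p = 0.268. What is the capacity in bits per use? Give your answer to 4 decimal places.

Binary symmetric channel: C = 1 − h₂(ε) where h₂ is the binary entropy function.
h₂(0.268) = −0.268·log₂0.268 − 0.732·log₂0.732 = 0.8386.
C = 1 − 0.8386 = 0.1614 bits per channel use.

0.1614 bits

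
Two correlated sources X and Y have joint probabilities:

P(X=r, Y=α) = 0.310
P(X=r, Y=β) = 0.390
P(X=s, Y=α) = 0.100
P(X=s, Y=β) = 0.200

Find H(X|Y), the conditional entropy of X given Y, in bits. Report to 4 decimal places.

Chain rule: H(X|Y) = H(X,Y) − H(Y).
Marginals: p(X) = (0.7000, 0.3000), p(Y) = (0.4100, 0.5900).
H(X,Y) = 1.8502 bits; H(Y) = 0.9765 bits.
H(X|Y) = 1.8502 − 0.9765 = 0.8737 bits.

0.8737 bits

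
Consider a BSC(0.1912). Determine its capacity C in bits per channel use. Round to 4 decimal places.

Binary symmetric channel: C = 1 − h₂(ε) where h₂ is the binary entropy function.
h₂(0.1912) = −0.1912·log₂0.1912 − 0.8088·log₂0.8088 = 0.7040.
C = 1 − 0.7040 = 0.2960 bits per channel use.

0.2960 bits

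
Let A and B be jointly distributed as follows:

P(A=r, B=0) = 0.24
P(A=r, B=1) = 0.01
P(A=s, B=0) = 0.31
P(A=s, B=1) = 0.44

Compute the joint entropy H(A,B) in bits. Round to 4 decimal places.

1.6055 bits

H(A,B) = −Σ p(x,y)·log₂ p(x,y) over all 4 cells.
  cell (r,0): −0.24·log₂0.24 = 0.49413
  cell (r,1): −0.01·log₂0.01 = 0.06644
  cell (s,0): −0.31·log₂0.31 = 0.52379
  cell (s,1): −0.44·log₂0.44 = 0.52115
Sum = 1.6055 bits.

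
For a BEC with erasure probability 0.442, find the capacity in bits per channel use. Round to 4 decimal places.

0.5580 bits

Binary erasure channel: capacity C = 1 − ε.
C = 1 − 0.442 = 0.5580 bits per channel use.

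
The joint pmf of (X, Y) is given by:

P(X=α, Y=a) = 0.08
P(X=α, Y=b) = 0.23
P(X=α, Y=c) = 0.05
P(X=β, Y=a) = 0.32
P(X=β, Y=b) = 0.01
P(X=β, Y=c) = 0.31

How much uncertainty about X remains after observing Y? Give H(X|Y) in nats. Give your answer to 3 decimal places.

Marginals: p(X) = (0.3600, 0.6400), p(Y) = (0.4000, 0.2400, 0.3600).
H(X|Y) = Σ p(Y) · H(X|Y=·).
  Y=a: p=0.4000, H(X|Y=a) = 0.5004
  Y=b: p=0.2400, H(X|Y=b) = 0.1732
  Y=c: p=0.3600, H(X|Y=c) = 0.4029
Weighted sum = 0.387 nats.

0.387 nats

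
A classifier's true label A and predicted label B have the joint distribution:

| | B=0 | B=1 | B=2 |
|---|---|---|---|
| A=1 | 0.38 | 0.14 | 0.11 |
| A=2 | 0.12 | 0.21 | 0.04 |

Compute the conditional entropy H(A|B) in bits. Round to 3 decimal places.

Chain rule: H(A|B) = H(A,B) − H(B).
Marginals: p(A) = (0.6300, 0.3700), p(B) = (0.5000, 0.3500, 0.1500).
H(A,B) = 2.3035 bits; H(B) = 1.4406 bits.
H(A|B) = 2.3035 − 1.4406 = 0.863 bits.

0.863 bits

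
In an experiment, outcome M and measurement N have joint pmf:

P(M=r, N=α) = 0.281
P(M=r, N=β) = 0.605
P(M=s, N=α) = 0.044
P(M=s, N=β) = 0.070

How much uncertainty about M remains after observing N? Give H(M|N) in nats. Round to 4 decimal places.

Chain rule: H(M|N) = H(M,N) − H(N).
Marginals: p(M) = (0.8860, 0.1140), p(N) = (0.3250, 0.6750).
H(M,N) = 0.9843 nats; H(N) = 0.6306 nats.
H(M|N) = 0.9843 − 0.6306 = 0.3537 nats.

0.3537 nats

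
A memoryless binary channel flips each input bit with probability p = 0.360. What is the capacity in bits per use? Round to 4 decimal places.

Binary symmetric channel: C = 1 − h₂(ε) where h₂ is the binary entropy function.
h₂(0.360) = −0.360·log₂0.360 − 0.640·log₂0.640 = 0.9427.
C = 1 − 0.9427 = 0.0573 bits per channel use.

0.0573 bits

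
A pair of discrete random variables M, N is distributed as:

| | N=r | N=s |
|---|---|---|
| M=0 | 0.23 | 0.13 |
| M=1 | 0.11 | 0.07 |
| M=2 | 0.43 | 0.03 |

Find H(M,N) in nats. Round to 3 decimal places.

H(M,N) = −Σ p(x,y)·ln p(x,y) over all 6 cells.
  cell (0,r): −0.23·ln0.23 = 0.3380
  cell (0,s): −0.13·ln0.13 = 0.2652
  cell (1,r): −0.11·ln0.11 = 0.2428
  cell (1,s): −0.07·ln0.07 = 0.1861
  cell (2,r): −0.43·ln0.43 = 0.3629
  cell (2,s): −0.03·ln0.03 = 0.1052
Sum = 1.500 nats.

1.500 nats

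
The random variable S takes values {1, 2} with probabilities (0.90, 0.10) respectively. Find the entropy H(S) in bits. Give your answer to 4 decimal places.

0.4690 bits

H(S) = −Σ p·log₂ p.
  −(0.90)·log₂(0.90) = 0.13680
  −(0.10)·log₂(0.10) = 0.33219
Sum: 0.13680 + 0.33219 = 0.4690 bits.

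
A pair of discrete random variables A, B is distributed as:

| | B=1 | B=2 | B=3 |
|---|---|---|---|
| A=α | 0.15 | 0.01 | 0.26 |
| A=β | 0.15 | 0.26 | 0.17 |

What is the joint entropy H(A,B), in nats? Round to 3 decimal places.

1.617 nats

H(A,B) = −Σ p(x,y)·ln p(x,y) over all 6 cells.
  cell (α,1): −0.15·ln0.15 = 0.2846
  cell (α,2): −0.01·ln0.01 = 0.0461
  cell (α,3): −0.26·ln0.26 = 0.3502
  cell (β,1): −0.15·ln0.15 = 0.2846
  cell (β,2): −0.26·ln0.26 = 0.3502
  cell (β,3): −0.17·ln0.17 = 0.3012
Sum = 1.617 nats.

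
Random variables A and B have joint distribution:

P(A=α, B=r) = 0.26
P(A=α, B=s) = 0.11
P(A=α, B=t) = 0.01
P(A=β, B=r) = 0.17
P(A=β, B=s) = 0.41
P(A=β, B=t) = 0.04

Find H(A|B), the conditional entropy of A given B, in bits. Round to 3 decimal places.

Marginals: p(A) = (0.3800, 0.6200), p(B) = (0.4300, 0.5200, 0.0500).
H(A|B) = Σ p(B) · H(A|B=·).
  B=r: p=0.4300, H(A|B=r) = 0.9682
  B=s: p=0.5200, H(A|B=s) = 0.7444
  B=t: p=0.0500, H(A|B=t) = 0.7219
Weighted sum = 0.840 bits.

0.840 bits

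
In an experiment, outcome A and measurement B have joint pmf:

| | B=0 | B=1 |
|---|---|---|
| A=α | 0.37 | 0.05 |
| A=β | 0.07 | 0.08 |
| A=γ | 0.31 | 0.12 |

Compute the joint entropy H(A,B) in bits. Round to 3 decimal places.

2.198 bits

H(A,B) = −Σ p(x,y)·log₂ p(x,y) over all 6 cells.
  cell (α,0): −0.37·log₂0.37 = 0.5307
  cell (α,1): −0.05·log₂0.05 = 0.2161
  cell (β,0): −0.07·log₂0.07 = 0.2686
  cell (β,1): −0.08·log₂0.08 = 0.2915
  cell (γ,0): −0.31·log₂0.31 = 0.5238
  cell (γ,1): −0.12·log₂0.12 = 0.3671
Sum = 2.198 bits.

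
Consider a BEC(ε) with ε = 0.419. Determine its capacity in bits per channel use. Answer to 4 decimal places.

Binary erasure channel: capacity C = 1 − ε.
C = 1 − 0.419 = 0.5810 bits per channel use.

0.5810 bits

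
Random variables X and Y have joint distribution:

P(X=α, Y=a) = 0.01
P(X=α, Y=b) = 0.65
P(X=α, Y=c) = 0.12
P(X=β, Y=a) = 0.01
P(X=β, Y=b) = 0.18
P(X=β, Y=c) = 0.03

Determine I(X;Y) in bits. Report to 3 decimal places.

0.006 bits

Marginals: p(X) = (0.7800, 0.2200), p(Y) = (0.0200, 0.8300, 0.1500).
I(X;Y) = Σ p(x,y)·log₂[p(x,y)/(p(x)p(y))].
  (α,a): 0.01·log₂(0.6410) = -0.0064
  (α,b): 0.65·log₂(1.0040) = 0.0038
  (α,c): 0.12·log₂(1.0256) = 0.0044
  (β,a): 0.01·log₂(2.2727) = 0.0118
  (β,b): 0.18·log₂(0.9858) = -0.0037
  (β,c): 0.03·log₂(0.9091) = -0.0041
Sum = 0.006 bits.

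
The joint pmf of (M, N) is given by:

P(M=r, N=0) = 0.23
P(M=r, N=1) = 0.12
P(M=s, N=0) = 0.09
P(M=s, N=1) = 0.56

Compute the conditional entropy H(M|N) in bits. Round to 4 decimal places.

0.7314 bits

Marginals: p(M) = (0.3500, 0.6500), p(N) = (0.3200, 0.6800).
H(M|N) = Σ p(N) · H(M|N=·).
  N=0: p=0.3200, H(M|N=0) = 0.8571
  N=1: p=0.6800, H(M|N=1) = 0.6723
Weighted sum = 0.7314 bits.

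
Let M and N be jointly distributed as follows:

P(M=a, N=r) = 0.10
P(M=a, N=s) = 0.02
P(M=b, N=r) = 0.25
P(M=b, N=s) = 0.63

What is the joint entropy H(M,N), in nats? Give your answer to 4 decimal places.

0.9462 nats

H(M,N) = −Σ p(x,y)·ln p(x,y) over all 4 cells.
  cell (a,r): −0.10·ln0.10 = 0.23026
  cell (a,s): −0.02·ln0.02 = 0.07824
  cell (b,r): −0.25·ln0.25 = 0.34657
  cell (b,s): −0.63·ln0.63 = 0.29108
Sum = 0.9462 nats.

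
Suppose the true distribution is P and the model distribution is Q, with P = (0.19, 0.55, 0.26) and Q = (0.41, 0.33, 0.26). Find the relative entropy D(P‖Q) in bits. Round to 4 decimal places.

0.1945 bits

D(P‖Q) = Σ p·log₂(p/q).
  0.19·log₂(0.19/0.41) = -0.21083
  0.55·log₂(0.55/0.33) = 0.40533
  0.26·log₂(0.26/0.26) = 0.00000
D(P‖Q) = 0.1945 bits.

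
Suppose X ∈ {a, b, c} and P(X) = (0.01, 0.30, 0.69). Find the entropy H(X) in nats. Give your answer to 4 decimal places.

0.6633 nats

H(X) = −Σ p·ln p.
  −(0.01)·ln(0.01) = 0.04605
  −(0.30)·ln(0.30) = 0.36119
  −(0.69)·ln(0.69) = 0.25603
Sum: 0.04605 + 0.36119 + 0.25603 = 0.6633 nats.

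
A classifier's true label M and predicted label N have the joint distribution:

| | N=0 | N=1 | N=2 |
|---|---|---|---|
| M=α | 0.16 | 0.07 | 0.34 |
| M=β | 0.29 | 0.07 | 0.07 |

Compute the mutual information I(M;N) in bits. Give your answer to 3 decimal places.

Marginals: p(M) = (0.5700, 0.4300), p(N) = (0.4500, 0.1400, 0.4100).
I(M;N) = Σ p(x,y)·log₂[p(x,y)/(p(x)p(y))].
  (α,0): 0.16·log₂(0.6238) = -0.1089
  (α,1): 0.07·log₂(0.8772) = -0.0132
  (α,2): 0.34·log₂(1.4549) = 0.1839
  (β,0): 0.29·log₂(1.4987) = 0.1693
  (β,1): 0.07·log₂(1.1628) = 0.0152
  (β,2): 0.07·log₂(0.3971) = -0.0933
Sum = 0.153 bits.

0.153 bits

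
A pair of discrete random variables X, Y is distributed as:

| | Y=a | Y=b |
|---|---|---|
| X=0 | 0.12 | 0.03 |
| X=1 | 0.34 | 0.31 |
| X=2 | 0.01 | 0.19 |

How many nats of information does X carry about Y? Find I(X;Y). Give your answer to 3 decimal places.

Marginals: p(X) = (0.1500, 0.6500, 0.2000), p(Y) = (0.4700, 0.5300).
I(X;Y) = H(X) + H(Y) − H(X,Y).
H(X) = 0.8865, H(Y) = 0.6913, H(X,Y) = 1.4511.
I(X;Y) = 0.8865 + 0.6913 − 1.4511 = 0.127 nats.

0.127 nats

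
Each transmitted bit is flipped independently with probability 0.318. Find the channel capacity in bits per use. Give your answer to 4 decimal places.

0.0978 bits

Binary symmetric channel: C = 1 − h₂(ε) where h₂ is the binary entropy function.
h₂(0.318) = −0.318·log₂0.318 − 0.682·log₂0.682 = 0.9022.
C = 1 − 0.9022 = 0.0978 bits per channel use.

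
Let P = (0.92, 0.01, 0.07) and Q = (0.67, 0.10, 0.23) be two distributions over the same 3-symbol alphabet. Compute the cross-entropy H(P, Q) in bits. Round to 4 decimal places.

0.7132 bits

H(P,Q) = −Σ p·log₂ q.
  −0.92·log₂(0.67) = 0.53155
  −0.01·log₂(0.10) = 0.03322
  −0.07·log₂(0.23) = 0.14842
H(P,Q) = 0.7132 bits.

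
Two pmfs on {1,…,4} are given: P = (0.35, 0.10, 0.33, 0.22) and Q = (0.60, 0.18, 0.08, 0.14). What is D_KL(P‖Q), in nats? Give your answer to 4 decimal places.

0.3196 nats

D(P‖Q) = Σ p·ln(p/q).
  0.35·ln(0.35/0.60) = -0.18865
  0.10·ln(0.10/0.18) = -0.05878
  0.33·ln(0.33/0.08) = 0.46763
  0.22·ln(0.22/0.14) = 0.09944
D(P‖Q) = 0.3196 nats.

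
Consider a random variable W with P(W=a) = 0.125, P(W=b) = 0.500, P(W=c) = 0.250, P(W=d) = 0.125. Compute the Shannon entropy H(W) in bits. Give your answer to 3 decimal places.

1.750 bits

H(W) = −Σ p·log₂ p.
  −(0.125)·log₂(0.125) = 0.3750
  −(0.500)·log₂(0.500) = 0.5000
  −(0.250)·log₂(0.250) = 0.5000
  −(0.125)·log₂(0.125) = 0.3750
Sum: 0.3750 + 0.5000 + 0.5000 + 0.3750 = 1.750 bits.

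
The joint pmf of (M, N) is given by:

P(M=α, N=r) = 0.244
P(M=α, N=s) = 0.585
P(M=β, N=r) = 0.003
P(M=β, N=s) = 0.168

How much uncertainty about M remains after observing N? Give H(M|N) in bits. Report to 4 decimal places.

Chain rule: H(M|N) = H(M,N) − H(N).
Marginals: p(M) = (0.8290, 0.1710), p(N) = (0.2470, 0.7530).
H(M,N) = 1.4065 bits; H(N) = 0.8065 bits.
H(M|N) = 1.4065 − 0.8065 = 0.6000 bits.

0.6000 bits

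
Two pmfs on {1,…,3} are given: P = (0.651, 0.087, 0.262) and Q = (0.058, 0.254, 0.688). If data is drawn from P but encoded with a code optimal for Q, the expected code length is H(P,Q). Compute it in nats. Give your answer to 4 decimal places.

H(P,Q) = −Σ p·ln q.
  −0.651·ln(0.058) = 1.85360
  −0.087·ln(0.254) = 0.11923
  −0.262·ln(0.688) = 0.09798
H(P,Q) = 2.0708 nats.

2.0708 nats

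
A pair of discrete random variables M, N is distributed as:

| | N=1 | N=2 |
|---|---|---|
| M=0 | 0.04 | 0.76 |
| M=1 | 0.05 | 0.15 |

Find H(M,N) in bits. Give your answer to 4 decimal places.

1.1133 bits

H(M,N) = −Σ p(x,y)·log₂ p(x,y) over all 4 cells.
  cell (0,1): −0.04·log₂0.04 = 0.18575
  cell (0,2): −0.76·log₂0.76 = 0.30091
  cell (1,1): −0.05·log₂0.05 = 0.21610
  cell (1,2): −0.15·log₂0.15 = 0.41054
Sum = 1.1133 bits.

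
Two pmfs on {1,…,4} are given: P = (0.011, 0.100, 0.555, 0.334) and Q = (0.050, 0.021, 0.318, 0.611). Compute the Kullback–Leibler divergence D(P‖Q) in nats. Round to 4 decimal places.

D(P‖Q) = Σ p·ln(p/q).
  0.011·ln(0.011/0.050) = -0.01666
  0.100·ln(0.100/0.021) = 0.15606
  0.555·ln(0.555/0.318) = 0.30909
  0.334·ln(0.334/0.611) = -0.20172
D(P‖Q) = 0.2468 nats.

0.2468 nats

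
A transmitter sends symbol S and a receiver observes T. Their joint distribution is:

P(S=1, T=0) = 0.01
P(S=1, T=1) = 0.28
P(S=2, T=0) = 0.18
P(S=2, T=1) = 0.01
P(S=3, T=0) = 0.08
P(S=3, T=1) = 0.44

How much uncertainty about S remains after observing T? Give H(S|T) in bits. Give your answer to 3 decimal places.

1.064 bits

Chain rule: H(S|T) = H(S,T) − H(T).
Marginals: p(S) = (0.2900, 0.1900, 0.5200), p(T) = (0.2700, 0.7300).
H(S,T) = 1.9051 bits; H(T) = 0.8415 bits.
H(S|T) = 1.9051 − 0.8415 = 1.064 bits.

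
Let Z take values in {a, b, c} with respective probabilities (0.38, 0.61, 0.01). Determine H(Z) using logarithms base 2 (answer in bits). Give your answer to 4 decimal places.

H(Z) = −Σ p·log₂ p.
  −(0.38)·log₂(0.38) = 0.53045
  −(0.61)·log₂(0.61) = 0.43500
  −(0.01)·log₂(0.01) = 0.06644
Sum: 0.53045 + 0.43500 + 0.06644 = 1.0319 bits.

1.0319 bits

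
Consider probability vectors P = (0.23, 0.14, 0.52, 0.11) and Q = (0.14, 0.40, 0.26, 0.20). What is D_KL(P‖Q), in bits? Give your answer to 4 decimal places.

D(P‖Q) = Σ p·log₂(p/q).
  0.23·log₂(0.23/0.14) = 0.16473
  0.14·log₂(0.14/0.40) = -0.21204
  0.52·log₂(0.52/0.26) = 0.52000
  0.11·log₂(0.11/0.20) = -0.09487
D(P‖Q) = 0.3778 bits.

0.3778 bits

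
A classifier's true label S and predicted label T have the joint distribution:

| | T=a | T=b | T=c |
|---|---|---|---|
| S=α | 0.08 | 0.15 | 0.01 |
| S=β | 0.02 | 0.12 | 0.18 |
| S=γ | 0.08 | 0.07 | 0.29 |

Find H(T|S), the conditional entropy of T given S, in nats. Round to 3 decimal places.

Chain rule: H(T|S) = H(S,T) − H(S).
Marginals: p(S) = (0.2400, 0.3200, 0.4400), p(T) = (0.1800, 0.3400, 0.4800).
H(S,T) = 1.9212 nats; H(S) = 1.0684 nats.
H(T|S) = 1.9212 − 1.0684 = 0.853 nats.

0.853 nats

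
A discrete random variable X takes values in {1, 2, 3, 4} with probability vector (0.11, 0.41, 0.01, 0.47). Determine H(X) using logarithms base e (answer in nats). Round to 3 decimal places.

1.009 nats

H(X) = −Σ p·ln p.
  −(0.11)·ln(0.11) = 0.2428
  −(0.41)·ln(0.41) = 0.3656
  −(0.01)·ln(0.01) = 0.0461
  −(0.47)·ln(0.47) = 0.3549
Sum: 0.2428 + 0.3656 + 0.0461 + 0.3549 = 1.009 nats.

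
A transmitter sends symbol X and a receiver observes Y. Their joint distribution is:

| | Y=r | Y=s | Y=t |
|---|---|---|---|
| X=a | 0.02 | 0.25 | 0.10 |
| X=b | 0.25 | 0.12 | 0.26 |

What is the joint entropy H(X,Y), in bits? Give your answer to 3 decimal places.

H(X,Y) = −Σ p(x,y)·log₂ p(x,y) over all 6 cells.
  cell (a,r): −0.02·log₂0.02 = 0.1129
  cell (a,s): −0.25·log₂0.25 = 0.5000
  cell (a,t): −0.10·log₂0.10 = 0.3322
  cell (b,r): −0.25·log₂0.25 = 0.5000
  cell (b,s): −0.12·log₂0.12 = 0.3671
  cell (b,t): −0.26·log₂0.26 = 0.5053
Sum = 2.317 bits.

2.317 bits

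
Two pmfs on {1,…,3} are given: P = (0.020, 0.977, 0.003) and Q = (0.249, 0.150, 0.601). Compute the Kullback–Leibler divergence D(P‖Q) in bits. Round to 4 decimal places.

D(P‖Q) = Σ p·log₂(p/q).
  0.020·log₂(0.020/0.249) = -0.07276
  0.977·log₂(0.977/0.150) = 2.64122
  0.003·log₂(0.003/0.601) = -0.02294
D(P‖Q) = 2.5455 bits.

2.5455 bits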